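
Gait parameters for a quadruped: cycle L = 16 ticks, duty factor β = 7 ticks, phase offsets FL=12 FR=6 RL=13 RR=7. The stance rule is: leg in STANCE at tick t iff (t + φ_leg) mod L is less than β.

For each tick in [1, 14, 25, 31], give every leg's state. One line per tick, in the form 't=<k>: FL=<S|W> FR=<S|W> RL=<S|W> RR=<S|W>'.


t=1: FL=W FR=W RL=W RR=W
t=14: FL=W FR=S RL=W RR=S
t=25: FL=S FR=W RL=S RR=S
t=31: FL=W FR=S RL=W RR=S

t=1: phase=(13,7,14,8) vs β=7 → FL=W FR=W RL=W RR=W
t=14: phase=(10,4,11,5) vs β=7 → FL=W FR=S RL=W RR=S
t=25: phase=(5,15,6,0) vs β=7 → FL=S FR=W RL=S RR=S
t=31: phase=(11,5,12,6) vs β=7 → FL=W FR=S RL=W RR=S


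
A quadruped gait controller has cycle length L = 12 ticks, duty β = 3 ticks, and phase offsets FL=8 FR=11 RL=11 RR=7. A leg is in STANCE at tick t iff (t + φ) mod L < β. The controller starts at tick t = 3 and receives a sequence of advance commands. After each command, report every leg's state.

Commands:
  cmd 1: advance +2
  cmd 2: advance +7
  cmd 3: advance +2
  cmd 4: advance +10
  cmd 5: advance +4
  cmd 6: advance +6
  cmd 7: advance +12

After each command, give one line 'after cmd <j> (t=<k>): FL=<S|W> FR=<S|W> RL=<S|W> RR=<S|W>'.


after cmd 1 (t=5): FL=S FR=W RL=W RR=S
after cmd 2 (t=12): FL=W FR=W RL=W RR=W
after cmd 3 (t=14): FL=W FR=S RL=S RR=W
after cmd 4 (t=24): FL=W FR=W RL=W RR=W
after cmd 5 (t=28): FL=S FR=W RL=W RR=W
after cmd 6 (t=34): FL=W FR=W RL=W RR=W
after cmd 7 (t=46): FL=W FR=W RL=W RR=W

start t=3: FL=W FR=S RL=S RR=W
cmd 1: advance +2 → t=5, phase=(1,4,4,0) → FL=S FR=W RL=W RR=S
cmd 2: advance +7 → t=12, phase=(8,11,11,7) → FL=W FR=W RL=W RR=W
cmd 3: advance +2 → t=14, phase=(10,1,1,9) → FL=W FR=S RL=S RR=W
cmd 4: advance +10 → t=24, phase=(8,11,11,7) → FL=W FR=W RL=W RR=W
cmd 5: advance +4 → t=28, phase=(0,3,3,11) → FL=S FR=W RL=W RR=W
cmd 6: advance +6 → t=34, phase=(6,9,9,5) → FL=W FR=W RL=W RR=W
cmd 7: advance +12 → t=46, phase=(6,9,9,5) → FL=W FR=W RL=W RR=W


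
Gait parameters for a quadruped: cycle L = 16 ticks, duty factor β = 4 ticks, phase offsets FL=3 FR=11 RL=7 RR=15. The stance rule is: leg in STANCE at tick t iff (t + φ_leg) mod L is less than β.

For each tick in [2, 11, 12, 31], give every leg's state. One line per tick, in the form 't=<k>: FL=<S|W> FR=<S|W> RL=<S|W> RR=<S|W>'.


t=2: FL=W FR=W RL=W RR=S
t=11: FL=W FR=W RL=S RR=W
t=12: FL=W FR=W RL=S RR=W
t=31: FL=S FR=W RL=W RR=W

t=2: phase=(5,13,9,1) vs β=4 → FL=W FR=W RL=W RR=S
t=11: phase=(14,6,2,10) vs β=4 → FL=W FR=W RL=S RR=W
t=12: phase=(15,7,3,11) vs β=4 → FL=W FR=W RL=S RR=W
t=31: phase=(2,10,6,14) vs β=4 → FL=S FR=W RL=W RR=W


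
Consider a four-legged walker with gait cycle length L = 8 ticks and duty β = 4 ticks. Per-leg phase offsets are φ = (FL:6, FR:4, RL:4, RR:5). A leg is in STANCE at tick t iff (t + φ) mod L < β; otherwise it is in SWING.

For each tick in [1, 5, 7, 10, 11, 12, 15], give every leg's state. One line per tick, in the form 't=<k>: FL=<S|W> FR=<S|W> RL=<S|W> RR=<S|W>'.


t=1: FL=W FR=W RL=W RR=W
t=5: FL=S FR=S RL=S RR=S
t=7: FL=W FR=S RL=S RR=W
t=10: FL=S FR=W RL=W RR=W
t=11: FL=S FR=W RL=W RR=S
t=12: FL=S FR=S RL=S RR=S
t=15: FL=W FR=S RL=S RR=W

t=1: phase=(7,5,5,6) vs β=4 → FL=W FR=W RL=W RR=W
t=5: phase=(3,1,1,2) vs β=4 → FL=S FR=S RL=S RR=S
t=7: phase=(5,3,3,4) vs β=4 → FL=W FR=S RL=S RR=W
t=10: phase=(0,6,6,7) vs β=4 → FL=S FR=W RL=W RR=W
t=11: phase=(1,7,7,0) vs β=4 → FL=S FR=W RL=W RR=S
t=12: phase=(2,0,0,1) vs β=4 → FL=S FR=S RL=S RR=S
t=15: phase=(5,3,3,4) vs β=4 → FL=W FR=S RL=S RR=W


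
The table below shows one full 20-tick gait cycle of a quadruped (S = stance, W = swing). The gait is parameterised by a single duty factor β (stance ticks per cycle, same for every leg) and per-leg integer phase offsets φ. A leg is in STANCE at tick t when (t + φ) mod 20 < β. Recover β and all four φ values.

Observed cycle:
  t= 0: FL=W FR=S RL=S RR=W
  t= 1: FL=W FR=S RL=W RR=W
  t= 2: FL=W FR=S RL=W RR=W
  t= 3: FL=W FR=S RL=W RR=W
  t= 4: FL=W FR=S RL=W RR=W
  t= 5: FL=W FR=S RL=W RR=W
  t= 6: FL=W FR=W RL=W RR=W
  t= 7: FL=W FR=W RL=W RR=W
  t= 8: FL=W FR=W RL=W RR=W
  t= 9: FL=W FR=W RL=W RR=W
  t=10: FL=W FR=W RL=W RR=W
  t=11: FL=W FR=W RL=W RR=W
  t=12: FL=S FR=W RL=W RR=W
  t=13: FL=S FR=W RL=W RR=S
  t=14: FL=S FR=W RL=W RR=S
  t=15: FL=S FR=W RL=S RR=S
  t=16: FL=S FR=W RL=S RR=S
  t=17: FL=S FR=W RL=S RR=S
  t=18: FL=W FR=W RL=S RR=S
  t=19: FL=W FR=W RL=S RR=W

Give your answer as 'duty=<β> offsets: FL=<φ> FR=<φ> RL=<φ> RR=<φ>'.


duty β = stance ticks per leg = 6
FL: stance ticks = 6; W→S at t=12 → φ=8
FR: stance ticks = 6; W→S at t=0 → φ=0
RL: stance ticks = 6; W→S at t=15 → φ=5
RR: stance ticks = 6; W→S at t=13 → φ=7

duty=6 offsets: FL=8 FR=0 RL=5 RR=7


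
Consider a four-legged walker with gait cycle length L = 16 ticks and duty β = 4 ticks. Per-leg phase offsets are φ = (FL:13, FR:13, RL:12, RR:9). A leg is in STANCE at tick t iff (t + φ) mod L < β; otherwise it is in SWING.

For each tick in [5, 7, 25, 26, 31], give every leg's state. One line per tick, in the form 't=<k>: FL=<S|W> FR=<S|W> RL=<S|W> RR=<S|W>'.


t=5: FL=S FR=S RL=S RR=W
t=7: FL=W FR=W RL=S RR=S
t=25: FL=W FR=W RL=W RR=S
t=26: FL=W FR=W RL=W RR=S
t=31: FL=W FR=W RL=W RR=W

t=5: phase=(2,2,1,14) vs β=4 → FL=S FR=S RL=S RR=W
t=7: phase=(4,4,3,0) vs β=4 → FL=W FR=W RL=S RR=S
t=25: phase=(6,6,5,2) vs β=4 → FL=W FR=W RL=W RR=S
t=26: phase=(7,7,6,3) vs β=4 → FL=W FR=W RL=W RR=S
t=31: phase=(12,12,11,8) vs β=4 → FL=W FR=W RL=W RR=W


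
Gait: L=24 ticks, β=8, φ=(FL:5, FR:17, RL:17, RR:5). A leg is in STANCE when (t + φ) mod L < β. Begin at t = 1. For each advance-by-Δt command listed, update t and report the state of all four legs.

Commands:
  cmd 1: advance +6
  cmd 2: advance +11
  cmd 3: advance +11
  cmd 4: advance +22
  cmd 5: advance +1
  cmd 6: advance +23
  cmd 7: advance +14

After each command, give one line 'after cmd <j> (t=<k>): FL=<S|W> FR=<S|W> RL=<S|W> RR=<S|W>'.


start t=1: FL=S FR=W RL=W RR=S
cmd 1: advance +6 → t=7, phase=(12,0,0,12) → FL=W FR=S RL=S RR=W
cmd 2: advance +11 → t=18, phase=(23,11,11,23) → FL=W FR=W RL=W RR=W
cmd 3: advance +11 → t=29, phase=(10,22,22,10) → FL=W FR=W RL=W RR=W
cmd 4: advance +22 → t=51, phase=(8,20,20,8) → FL=W FR=W RL=W RR=W
cmd 5: advance +1 → t=52, phase=(9,21,21,9) → FL=W FR=W RL=W RR=W
cmd 6: advance +23 → t=75, phase=(8,20,20,8) → FL=W FR=W RL=W RR=W
cmd 7: advance +14 → t=89, phase=(22,10,10,22) → FL=W FR=W RL=W RR=W

after cmd 1 (t=7): FL=W FR=S RL=S RR=W
after cmd 2 (t=18): FL=W FR=W RL=W RR=W
after cmd 3 (t=29): FL=W FR=W RL=W RR=W
after cmd 4 (t=51): FL=W FR=W RL=W RR=W
after cmd 5 (t=52): FL=W FR=W RL=W RR=W
after cmd 6 (t=75): FL=W FR=W RL=W RR=W
after cmd 7 (t=89): FL=W FR=W RL=W RR=W


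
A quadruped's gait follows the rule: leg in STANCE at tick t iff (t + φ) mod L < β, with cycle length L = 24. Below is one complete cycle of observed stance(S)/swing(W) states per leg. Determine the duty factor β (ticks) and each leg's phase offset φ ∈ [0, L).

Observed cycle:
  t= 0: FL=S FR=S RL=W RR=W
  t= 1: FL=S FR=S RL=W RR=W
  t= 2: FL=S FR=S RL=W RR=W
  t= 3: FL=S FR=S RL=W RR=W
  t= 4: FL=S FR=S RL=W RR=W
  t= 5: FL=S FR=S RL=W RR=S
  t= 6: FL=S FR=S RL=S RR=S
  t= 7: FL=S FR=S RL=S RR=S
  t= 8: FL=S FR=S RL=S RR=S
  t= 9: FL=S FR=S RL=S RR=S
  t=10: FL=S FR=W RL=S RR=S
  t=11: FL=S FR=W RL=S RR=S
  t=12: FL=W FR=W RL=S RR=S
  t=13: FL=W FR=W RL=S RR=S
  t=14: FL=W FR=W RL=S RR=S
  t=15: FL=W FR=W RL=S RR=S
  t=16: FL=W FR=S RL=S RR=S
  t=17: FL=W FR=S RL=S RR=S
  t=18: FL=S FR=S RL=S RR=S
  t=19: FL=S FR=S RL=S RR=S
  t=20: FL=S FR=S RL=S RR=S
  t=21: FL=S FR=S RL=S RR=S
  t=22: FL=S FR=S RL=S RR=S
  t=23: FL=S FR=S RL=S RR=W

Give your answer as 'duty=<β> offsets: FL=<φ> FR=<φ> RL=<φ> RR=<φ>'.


duty=18 offsets: FL=6 FR=8 RL=18 RR=19

duty β = stance ticks per leg = 18
FL: stance ticks = 18; W→S at t=18 → φ=6
FR: stance ticks = 18; W→S at t=16 → φ=8
RL: stance ticks = 18; W→S at t=6 → φ=18
RR: stance ticks = 18; W→S at t=5 → φ=19


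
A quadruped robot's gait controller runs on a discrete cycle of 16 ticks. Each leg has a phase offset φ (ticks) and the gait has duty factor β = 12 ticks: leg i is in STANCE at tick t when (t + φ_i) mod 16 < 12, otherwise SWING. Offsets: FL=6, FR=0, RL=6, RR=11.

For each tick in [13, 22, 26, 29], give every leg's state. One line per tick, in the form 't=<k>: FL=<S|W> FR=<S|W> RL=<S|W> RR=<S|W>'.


t=13: FL=S FR=W RL=S RR=S
t=22: FL=W FR=S RL=W RR=S
t=26: FL=S FR=S RL=S RR=S
t=29: FL=S FR=W RL=S RR=S

t=13: phase=(3,13,3,8) vs β=12 → FL=S FR=W RL=S RR=S
t=22: phase=(12,6,12,1) vs β=12 → FL=W FR=S RL=W RR=S
t=26: phase=(0,10,0,5) vs β=12 → FL=S FR=S RL=S RR=S
t=29: phase=(3,13,3,8) vs β=12 → FL=S FR=W RL=S RR=S


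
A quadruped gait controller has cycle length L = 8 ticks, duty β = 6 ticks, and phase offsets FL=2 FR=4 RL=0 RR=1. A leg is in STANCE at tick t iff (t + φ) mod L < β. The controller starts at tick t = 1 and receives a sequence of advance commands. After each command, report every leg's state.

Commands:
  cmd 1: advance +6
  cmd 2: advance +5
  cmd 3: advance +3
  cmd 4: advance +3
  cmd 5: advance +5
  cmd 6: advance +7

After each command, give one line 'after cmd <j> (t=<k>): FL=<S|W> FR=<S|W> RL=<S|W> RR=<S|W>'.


start t=1: FL=S FR=S RL=S RR=S
cmd 1: advance +6 → t=7, phase=(1,3,7,0) → FL=S FR=S RL=W RR=S
cmd 2: advance +5 → t=12, phase=(6,0,4,5) → FL=W FR=S RL=S RR=S
cmd 3: advance +3 → t=15, phase=(1,3,7,0) → FL=S FR=S RL=W RR=S
cmd 4: advance +3 → t=18, phase=(4,6,2,3) → FL=S FR=W RL=S RR=S
cmd 5: advance +5 → t=23, phase=(1,3,7,0) → FL=S FR=S RL=W RR=S
cmd 6: advance +7 → t=30, phase=(0,2,6,7) → FL=S FR=S RL=W RR=W

after cmd 1 (t=7): FL=S FR=S RL=W RR=S
after cmd 2 (t=12): FL=W FR=S RL=S RR=S
after cmd 3 (t=15): FL=S FR=S RL=W RR=S
after cmd 4 (t=18): FL=S FR=W RL=S RR=S
after cmd 5 (t=23): FL=S FR=S RL=W RR=S
after cmd 6 (t=30): FL=S FR=S RL=W RR=W


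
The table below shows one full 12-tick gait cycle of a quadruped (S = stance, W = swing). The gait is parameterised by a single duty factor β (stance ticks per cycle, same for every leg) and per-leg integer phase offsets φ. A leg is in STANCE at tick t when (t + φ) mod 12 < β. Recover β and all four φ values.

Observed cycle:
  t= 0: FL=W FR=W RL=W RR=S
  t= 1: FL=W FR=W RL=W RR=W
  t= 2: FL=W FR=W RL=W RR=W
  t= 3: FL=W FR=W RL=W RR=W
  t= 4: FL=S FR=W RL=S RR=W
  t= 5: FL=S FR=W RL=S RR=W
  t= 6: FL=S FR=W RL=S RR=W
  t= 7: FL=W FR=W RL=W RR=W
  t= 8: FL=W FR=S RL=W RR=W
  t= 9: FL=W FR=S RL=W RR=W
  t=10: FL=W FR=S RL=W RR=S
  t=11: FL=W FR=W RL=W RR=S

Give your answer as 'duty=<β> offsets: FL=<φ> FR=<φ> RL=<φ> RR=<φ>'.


duty β = stance ticks per leg = 3
FL: stance ticks = 3; W→S at t=4 → φ=8
FR: stance ticks = 3; W→S at t=8 → φ=4
RL: stance ticks = 3; W→S at t=4 → φ=8
RR: stance ticks = 3; W→S at t=10 → φ=2

duty=3 offsets: FL=8 FR=4 RL=8 RR=2


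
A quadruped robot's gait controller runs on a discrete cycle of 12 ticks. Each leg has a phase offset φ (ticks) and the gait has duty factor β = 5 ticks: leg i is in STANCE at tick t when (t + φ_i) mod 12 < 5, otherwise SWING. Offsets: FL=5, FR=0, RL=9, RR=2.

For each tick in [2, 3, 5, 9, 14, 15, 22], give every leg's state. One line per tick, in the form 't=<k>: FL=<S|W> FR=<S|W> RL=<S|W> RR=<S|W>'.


t=2: FL=W FR=S RL=W RR=S
t=3: FL=W FR=S RL=S RR=W
t=5: FL=W FR=W RL=S RR=W
t=9: FL=S FR=W RL=W RR=W
t=14: FL=W FR=S RL=W RR=S
t=15: FL=W FR=S RL=S RR=W
t=22: FL=S FR=W RL=W RR=S

t=2: phase=(7,2,11,4) vs β=5 → FL=W FR=S RL=W RR=S
t=3: phase=(8,3,0,5) vs β=5 → FL=W FR=S RL=S RR=W
t=5: phase=(10,5,2,7) vs β=5 → FL=W FR=W RL=S RR=W
t=9: phase=(2,9,6,11) vs β=5 → FL=S FR=W RL=W RR=W
t=14: phase=(7,2,11,4) vs β=5 → FL=W FR=S RL=W RR=S
t=15: phase=(8,3,0,5) vs β=5 → FL=W FR=S RL=S RR=W
t=22: phase=(3,10,7,0) vs β=5 → FL=S FR=W RL=W RR=S


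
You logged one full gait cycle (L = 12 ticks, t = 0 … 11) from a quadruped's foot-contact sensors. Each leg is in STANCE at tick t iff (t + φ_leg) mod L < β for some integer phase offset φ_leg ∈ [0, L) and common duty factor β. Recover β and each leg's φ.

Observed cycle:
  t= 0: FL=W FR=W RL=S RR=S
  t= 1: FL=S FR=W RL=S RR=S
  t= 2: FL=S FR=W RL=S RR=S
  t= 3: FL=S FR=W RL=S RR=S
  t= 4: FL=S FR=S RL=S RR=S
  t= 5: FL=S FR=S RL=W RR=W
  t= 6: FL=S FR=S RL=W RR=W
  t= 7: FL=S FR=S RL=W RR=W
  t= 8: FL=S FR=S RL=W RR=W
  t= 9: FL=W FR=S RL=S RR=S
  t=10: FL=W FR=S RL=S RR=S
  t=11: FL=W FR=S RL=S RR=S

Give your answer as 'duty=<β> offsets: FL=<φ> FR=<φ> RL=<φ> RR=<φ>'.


duty=8 offsets: FL=11 FR=8 RL=3 RR=3

duty β = stance ticks per leg = 8
FL: stance ticks = 8; W→S at t=1 → φ=11
FR: stance ticks = 8; W→S at t=4 → φ=8
RL: stance ticks = 8; W→S at t=9 → φ=3
RR: stance ticks = 8; W→S at t=9 → φ=3


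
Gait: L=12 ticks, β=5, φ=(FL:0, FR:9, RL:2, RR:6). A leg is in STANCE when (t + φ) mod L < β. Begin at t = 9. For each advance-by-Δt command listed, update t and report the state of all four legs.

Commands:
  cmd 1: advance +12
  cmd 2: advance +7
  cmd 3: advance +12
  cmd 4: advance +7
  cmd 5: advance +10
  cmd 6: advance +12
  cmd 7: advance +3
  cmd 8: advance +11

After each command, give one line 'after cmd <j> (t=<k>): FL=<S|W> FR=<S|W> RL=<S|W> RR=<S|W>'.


after cmd 1 (t=21): FL=W FR=W RL=W RR=S
after cmd 2 (t=28): FL=S FR=S RL=W RR=W
after cmd 3 (t=40): FL=S FR=S RL=W RR=W
after cmd 4 (t=47): FL=W FR=W RL=S RR=W
after cmd 5 (t=57): FL=W FR=W RL=W RR=S
after cmd 6 (t=69): FL=W FR=W RL=W RR=S
after cmd 7 (t=72): FL=S FR=W RL=S RR=W
after cmd 8 (t=83): FL=W FR=W RL=S RR=W

start t=9: FL=W FR=W RL=W RR=S
cmd 1: advance +12 → t=21, phase=(9,6,11,3) → FL=W FR=W RL=W RR=S
cmd 2: advance +7 → t=28, phase=(4,1,6,10) → FL=S FR=S RL=W RR=W
cmd 3: advance +12 → t=40, phase=(4,1,6,10) → FL=S FR=S RL=W RR=W
cmd 4: advance +7 → t=47, phase=(11,8,1,5) → FL=W FR=W RL=S RR=W
cmd 5: advance +10 → t=57, phase=(9,6,11,3) → FL=W FR=W RL=W RR=S
cmd 6: advance +12 → t=69, phase=(9,6,11,3) → FL=W FR=W RL=W RR=S
cmd 7: advance +3 → t=72, phase=(0,9,2,6) → FL=S FR=W RL=S RR=W
cmd 8: advance +11 → t=83, phase=(11,8,1,5) → FL=W FR=W RL=S RR=W


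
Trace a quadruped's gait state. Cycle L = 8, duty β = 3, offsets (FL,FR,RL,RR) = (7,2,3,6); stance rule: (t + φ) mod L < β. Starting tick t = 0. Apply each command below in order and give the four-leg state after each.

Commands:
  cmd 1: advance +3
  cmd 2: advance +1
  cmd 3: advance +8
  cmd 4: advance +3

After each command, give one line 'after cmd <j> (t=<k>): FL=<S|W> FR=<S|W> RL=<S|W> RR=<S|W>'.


after cmd 1 (t=3): FL=S FR=W RL=W RR=S
after cmd 2 (t=4): FL=W FR=W RL=W RR=S
after cmd 3 (t=12): FL=W FR=W RL=W RR=S
after cmd 4 (t=15): FL=W FR=S RL=S RR=W

start t=0: FL=W FR=S RL=W RR=W
cmd 1: advance +3 → t=3, phase=(2,5,6,1) → FL=S FR=W RL=W RR=S
cmd 2: advance +1 → t=4, phase=(3,6,7,2) → FL=W FR=W RL=W RR=S
cmd 3: advance +8 → t=12, phase=(3,6,7,2) → FL=W FR=W RL=W RR=S
cmd 4: advance +3 → t=15, phase=(6,1,2,5) → FL=W FR=S RL=S RR=W


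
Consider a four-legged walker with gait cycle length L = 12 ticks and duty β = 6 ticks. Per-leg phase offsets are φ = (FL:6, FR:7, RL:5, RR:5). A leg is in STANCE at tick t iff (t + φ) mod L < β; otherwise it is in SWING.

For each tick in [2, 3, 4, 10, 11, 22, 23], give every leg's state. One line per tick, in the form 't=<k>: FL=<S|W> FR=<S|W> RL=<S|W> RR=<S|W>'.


t=2: FL=W FR=W RL=W RR=W
t=3: FL=W FR=W RL=W RR=W
t=4: FL=W FR=W RL=W RR=W
t=10: FL=S FR=S RL=S RR=S
t=11: FL=S FR=W RL=S RR=S
t=22: FL=S FR=S RL=S RR=S
t=23: FL=S FR=W RL=S RR=S

t=2: phase=(8,9,7,7) vs β=6 → FL=W FR=W RL=W RR=W
t=3: phase=(9,10,8,8) vs β=6 → FL=W FR=W RL=W RR=W
t=4: phase=(10,11,9,9) vs β=6 → FL=W FR=W RL=W RR=W
t=10: phase=(4,5,3,3) vs β=6 → FL=S FR=S RL=S RR=S
t=11: phase=(5,6,4,4) vs β=6 → FL=S FR=W RL=S RR=S
t=22: phase=(4,5,3,3) vs β=6 → FL=S FR=S RL=S RR=S
t=23: phase=(5,6,4,4) vs β=6 → FL=S FR=W RL=S RR=S


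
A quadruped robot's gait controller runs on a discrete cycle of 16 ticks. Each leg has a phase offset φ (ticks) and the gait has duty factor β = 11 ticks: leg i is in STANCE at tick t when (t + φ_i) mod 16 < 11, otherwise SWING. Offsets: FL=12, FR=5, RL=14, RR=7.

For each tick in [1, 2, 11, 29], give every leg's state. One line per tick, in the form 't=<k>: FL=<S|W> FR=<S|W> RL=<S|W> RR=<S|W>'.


t=1: FL=W FR=S RL=W RR=S
t=2: FL=W FR=S RL=S RR=S
t=11: FL=S FR=S RL=S RR=S
t=29: FL=S FR=S RL=W RR=S

t=1: phase=(13,6,15,8) vs β=11 → FL=W FR=S RL=W RR=S
t=2: phase=(14,7,0,9) vs β=11 → FL=W FR=S RL=S RR=S
t=11: phase=(7,0,9,2) vs β=11 → FL=S FR=S RL=S RR=S
t=29: phase=(9,2,11,4) vs β=11 → FL=S FR=S RL=W RR=S


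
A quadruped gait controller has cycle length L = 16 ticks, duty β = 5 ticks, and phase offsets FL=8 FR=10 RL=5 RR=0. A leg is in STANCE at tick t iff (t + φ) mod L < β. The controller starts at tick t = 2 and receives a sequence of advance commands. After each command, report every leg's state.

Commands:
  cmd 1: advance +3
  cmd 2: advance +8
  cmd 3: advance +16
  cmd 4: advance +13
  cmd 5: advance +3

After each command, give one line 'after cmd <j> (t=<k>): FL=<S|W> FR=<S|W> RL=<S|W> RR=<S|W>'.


start t=2: FL=W FR=W RL=W RR=S
cmd 1: advance +3 → t=5, phase=(13,15,10,5) → FL=W FR=W RL=W RR=W
cmd 2: advance +8 → t=13, phase=(5,7,2,13) → FL=W FR=W RL=S RR=W
cmd 3: advance +16 → t=29, phase=(5,7,2,13) → FL=W FR=W RL=S RR=W
cmd 4: advance +13 → t=42, phase=(2,4,15,10) → FL=S FR=S RL=W RR=W
cmd 5: advance +3 → t=45, phase=(5,7,2,13) → FL=W FR=W RL=S RR=W

after cmd 1 (t=5): FL=W FR=W RL=W RR=W
after cmd 2 (t=13): FL=W FR=W RL=S RR=W
after cmd 3 (t=29): FL=W FR=W RL=S RR=W
after cmd 4 (t=42): FL=S FR=S RL=W RR=W
after cmd 5 (t=45): FL=W FR=W RL=S RR=W


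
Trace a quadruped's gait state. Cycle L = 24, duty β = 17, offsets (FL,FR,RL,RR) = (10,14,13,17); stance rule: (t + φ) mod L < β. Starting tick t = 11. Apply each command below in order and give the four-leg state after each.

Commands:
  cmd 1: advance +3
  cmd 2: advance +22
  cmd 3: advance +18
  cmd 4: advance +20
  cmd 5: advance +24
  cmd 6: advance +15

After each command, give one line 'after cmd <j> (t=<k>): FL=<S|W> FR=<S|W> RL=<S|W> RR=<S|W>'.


after cmd 1 (t=14): FL=S FR=S RL=S RR=S
after cmd 2 (t=36): FL=W FR=S RL=S RR=S
after cmd 3 (t=54): FL=S FR=W RL=W RR=W
after cmd 4 (t=74): FL=S FR=S RL=S RR=W
after cmd 5 (t=98): FL=S FR=S RL=S RR=W
after cmd 6 (t=113): FL=S FR=S RL=S RR=S

start t=11: FL=W FR=S RL=S RR=S
cmd 1: advance +3 → t=14, phase=(0,4,3,7) → FL=S FR=S RL=S RR=S
cmd 2: advance +22 → t=36, phase=(22,2,1,5) → FL=W FR=S RL=S RR=S
cmd 3: advance +18 → t=54, phase=(16,20,19,23) → FL=S FR=W RL=W RR=W
cmd 4: advance +20 → t=74, phase=(12,16,15,19) → FL=S FR=S RL=S RR=W
cmd 5: advance +24 → t=98, phase=(12,16,15,19) → FL=S FR=S RL=S RR=W
cmd 6: advance +15 → t=113, phase=(3,7,6,10) → FL=S FR=S RL=S RR=S


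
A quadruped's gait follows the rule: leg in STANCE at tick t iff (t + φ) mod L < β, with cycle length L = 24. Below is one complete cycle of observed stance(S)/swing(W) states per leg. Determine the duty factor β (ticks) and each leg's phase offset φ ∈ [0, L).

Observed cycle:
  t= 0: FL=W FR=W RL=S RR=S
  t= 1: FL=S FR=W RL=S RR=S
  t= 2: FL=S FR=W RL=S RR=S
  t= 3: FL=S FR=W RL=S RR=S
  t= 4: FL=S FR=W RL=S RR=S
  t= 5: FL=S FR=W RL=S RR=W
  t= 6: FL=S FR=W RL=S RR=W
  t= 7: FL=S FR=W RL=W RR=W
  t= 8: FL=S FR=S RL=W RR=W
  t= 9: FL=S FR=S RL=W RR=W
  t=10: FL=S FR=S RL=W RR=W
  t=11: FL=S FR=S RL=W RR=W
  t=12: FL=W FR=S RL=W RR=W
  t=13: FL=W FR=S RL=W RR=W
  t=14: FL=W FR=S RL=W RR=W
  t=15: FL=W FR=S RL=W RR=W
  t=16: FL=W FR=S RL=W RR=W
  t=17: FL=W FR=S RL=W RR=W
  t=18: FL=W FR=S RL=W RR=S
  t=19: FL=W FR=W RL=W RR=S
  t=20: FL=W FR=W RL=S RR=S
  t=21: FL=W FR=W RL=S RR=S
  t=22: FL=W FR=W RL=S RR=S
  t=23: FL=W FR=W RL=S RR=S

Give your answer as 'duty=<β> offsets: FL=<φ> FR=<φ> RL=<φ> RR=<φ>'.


duty=11 offsets: FL=23 FR=16 RL=4 RR=6

duty β = stance ticks per leg = 11
FL: stance ticks = 11; W→S at t=1 → φ=23
FR: stance ticks = 11; W→S at t=8 → φ=16
RL: stance ticks = 11; W→S at t=20 → φ=4
RR: stance ticks = 11; W→S at t=18 → φ=6


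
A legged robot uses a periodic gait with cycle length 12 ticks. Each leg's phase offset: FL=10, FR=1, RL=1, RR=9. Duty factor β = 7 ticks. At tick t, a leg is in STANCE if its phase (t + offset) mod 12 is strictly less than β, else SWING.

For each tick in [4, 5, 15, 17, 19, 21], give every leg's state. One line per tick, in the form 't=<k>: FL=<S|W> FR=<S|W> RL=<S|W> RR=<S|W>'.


t=4: phase=(2,5,5,1) vs β=7 → FL=S FR=S RL=S RR=S
t=5: phase=(3,6,6,2) vs β=7 → FL=S FR=S RL=S RR=S
t=15: phase=(1,4,4,0) vs β=7 → FL=S FR=S RL=S RR=S
t=17: phase=(3,6,6,2) vs β=7 → FL=S FR=S RL=S RR=S
t=19: phase=(5,8,8,4) vs β=7 → FL=S FR=W RL=W RR=S
t=21: phase=(7,10,10,6) vs β=7 → FL=W FR=W RL=W RR=S

t=4: FL=S FR=S RL=S RR=S
t=5: FL=S FR=S RL=S RR=S
t=15: FL=S FR=S RL=S RR=S
t=17: FL=S FR=S RL=S RR=S
t=19: FL=S FR=W RL=W RR=S
t=21: FL=W FR=W RL=W RR=S


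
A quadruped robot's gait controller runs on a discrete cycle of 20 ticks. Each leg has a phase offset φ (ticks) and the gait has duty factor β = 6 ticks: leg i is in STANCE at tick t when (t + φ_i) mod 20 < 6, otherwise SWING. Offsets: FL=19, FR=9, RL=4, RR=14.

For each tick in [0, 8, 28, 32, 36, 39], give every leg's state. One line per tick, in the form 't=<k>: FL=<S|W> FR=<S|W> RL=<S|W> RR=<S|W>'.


t=0: phase=(19,9,4,14) vs β=6 → FL=W FR=W RL=S RR=W
t=8: phase=(7,17,12,2) vs β=6 → FL=W FR=W RL=W RR=S
t=28: phase=(7,17,12,2) vs β=6 → FL=W FR=W RL=W RR=S
t=32: phase=(11,1,16,6) vs β=6 → FL=W FR=S RL=W RR=W
t=36: phase=(15,5,0,10) vs β=6 → FL=W FR=S RL=S RR=W
t=39: phase=(18,8,3,13) vs β=6 → FL=W FR=W RL=S RR=W

t=0: FL=W FR=W RL=S RR=W
t=8: FL=W FR=W RL=W RR=S
t=28: FL=W FR=W RL=W RR=S
t=32: FL=W FR=S RL=W RR=W
t=36: FL=W FR=S RL=S RR=W
t=39: FL=W FR=W RL=S RR=W


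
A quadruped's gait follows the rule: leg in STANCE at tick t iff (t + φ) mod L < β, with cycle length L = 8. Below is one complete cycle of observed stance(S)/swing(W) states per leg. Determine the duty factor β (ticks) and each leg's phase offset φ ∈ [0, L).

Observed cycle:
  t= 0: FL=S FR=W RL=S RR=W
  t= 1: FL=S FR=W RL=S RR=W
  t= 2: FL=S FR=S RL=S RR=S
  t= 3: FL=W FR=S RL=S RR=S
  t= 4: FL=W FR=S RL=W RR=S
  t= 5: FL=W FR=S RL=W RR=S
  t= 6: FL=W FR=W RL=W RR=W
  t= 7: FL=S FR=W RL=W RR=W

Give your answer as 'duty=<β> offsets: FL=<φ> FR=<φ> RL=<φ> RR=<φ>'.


duty β = stance ticks per leg = 4
FL: stance ticks = 4; W→S at t=7 → φ=1
FR: stance ticks = 4; W→S at t=2 → φ=6
RL: stance ticks = 4; W→S at t=0 → φ=0
RR: stance ticks = 4; W→S at t=2 → φ=6

duty=4 offsets: FL=1 FR=6 RL=0 RR=6


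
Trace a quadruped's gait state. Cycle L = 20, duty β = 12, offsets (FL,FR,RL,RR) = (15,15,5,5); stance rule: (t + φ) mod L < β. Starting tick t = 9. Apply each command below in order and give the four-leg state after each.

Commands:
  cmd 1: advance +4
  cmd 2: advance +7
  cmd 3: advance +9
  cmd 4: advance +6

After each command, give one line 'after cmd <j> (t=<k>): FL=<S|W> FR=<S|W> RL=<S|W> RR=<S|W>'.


start t=9: FL=S FR=S RL=W RR=W
cmd 1: advance +4 → t=13, phase=(8,8,18,18) → FL=S FR=S RL=W RR=W
cmd 2: advance +7 → t=20, phase=(15,15,5,5) → FL=W FR=W RL=S RR=S
cmd 3: advance +9 → t=29, phase=(4,4,14,14) → FL=S FR=S RL=W RR=W
cmd 4: advance +6 → t=35, phase=(10,10,0,0) → FL=S FR=S RL=S RR=S

after cmd 1 (t=13): FL=S FR=S RL=W RR=W
after cmd 2 (t=20): FL=W FR=W RL=S RR=S
after cmd 3 (t=29): FL=S FR=S RL=W RR=W
after cmd 4 (t=35): FL=S FR=S RL=S RR=S


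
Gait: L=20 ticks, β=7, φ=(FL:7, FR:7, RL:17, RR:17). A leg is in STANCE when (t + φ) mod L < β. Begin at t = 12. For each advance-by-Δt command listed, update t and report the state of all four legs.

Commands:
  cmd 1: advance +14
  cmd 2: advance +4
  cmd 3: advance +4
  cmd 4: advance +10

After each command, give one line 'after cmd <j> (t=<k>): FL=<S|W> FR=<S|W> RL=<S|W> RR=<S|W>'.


start t=12: FL=W FR=W RL=W RR=W
cmd 1: advance +14 → t=26, phase=(13,13,3,3) → FL=W FR=W RL=S RR=S
cmd 2: advance +4 → t=30, phase=(17,17,7,7) → FL=W FR=W RL=W RR=W
cmd 3: advance +4 → t=34, phase=(1,1,11,11) → FL=S FR=S RL=W RR=W
cmd 4: advance +10 → t=44, phase=(11,11,1,1) → FL=W FR=W RL=S RR=S

after cmd 1 (t=26): FL=W FR=W RL=S RR=S
after cmd 2 (t=30): FL=W FR=W RL=W RR=W
after cmd 3 (t=34): FL=S FR=S RL=W RR=W
after cmd 4 (t=44): FL=W FR=W RL=S RR=S


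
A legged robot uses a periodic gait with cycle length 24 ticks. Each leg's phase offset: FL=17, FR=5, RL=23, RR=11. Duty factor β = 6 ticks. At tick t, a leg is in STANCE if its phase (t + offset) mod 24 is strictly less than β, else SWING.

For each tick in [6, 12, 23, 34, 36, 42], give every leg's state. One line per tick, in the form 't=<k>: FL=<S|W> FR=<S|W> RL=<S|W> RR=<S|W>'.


t=6: FL=W FR=W RL=S RR=W
t=12: FL=S FR=W RL=W RR=W
t=23: FL=W FR=S RL=W RR=W
t=34: FL=S FR=W RL=W RR=W
t=36: FL=S FR=W RL=W RR=W
t=42: FL=W FR=W RL=W RR=S

t=6: phase=(23,11,5,17) vs β=6 → FL=W FR=W RL=S RR=W
t=12: phase=(5,17,11,23) vs β=6 → FL=S FR=W RL=W RR=W
t=23: phase=(16,4,22,10) vs β=6 → FL=W FR=S RL=W RR=W
t=34: phase=(3,15,9,21) vs β=6 → FL=S FR=W RL=W RR=W
t=36: phase=(5,17,11,23) vs β=6 → FL=S FR=W RL=W RR=W
t=42: phase=(11,23,17,5) vs β=6 → FL=W FR=W RL=W RR=S


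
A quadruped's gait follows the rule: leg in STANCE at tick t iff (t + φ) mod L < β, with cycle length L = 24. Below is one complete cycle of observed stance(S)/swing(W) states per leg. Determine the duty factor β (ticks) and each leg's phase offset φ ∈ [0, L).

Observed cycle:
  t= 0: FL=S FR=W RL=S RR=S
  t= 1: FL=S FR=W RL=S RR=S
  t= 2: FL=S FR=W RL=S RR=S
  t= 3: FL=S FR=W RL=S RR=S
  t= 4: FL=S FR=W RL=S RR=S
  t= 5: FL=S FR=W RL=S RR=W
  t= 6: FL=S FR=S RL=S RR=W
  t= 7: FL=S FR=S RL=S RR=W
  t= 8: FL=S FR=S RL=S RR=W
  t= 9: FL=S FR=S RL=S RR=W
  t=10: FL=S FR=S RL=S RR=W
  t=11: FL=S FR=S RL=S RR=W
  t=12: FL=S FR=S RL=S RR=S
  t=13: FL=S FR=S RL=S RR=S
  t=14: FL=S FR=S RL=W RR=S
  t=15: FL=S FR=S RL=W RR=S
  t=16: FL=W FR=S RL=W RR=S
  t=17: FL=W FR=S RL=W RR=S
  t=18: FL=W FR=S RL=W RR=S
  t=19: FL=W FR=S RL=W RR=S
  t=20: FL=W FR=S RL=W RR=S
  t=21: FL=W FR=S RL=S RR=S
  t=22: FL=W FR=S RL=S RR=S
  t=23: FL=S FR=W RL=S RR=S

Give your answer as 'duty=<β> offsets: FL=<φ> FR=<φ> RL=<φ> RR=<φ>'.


duty β = stance ticks per leg = 17
FL: stance ticks = 17; W→S at t=23 → φ=1
FR: stance ticks = 17; W→S at t=6 → φ=18
RL: stance ticks = 17; W→S at t=21 → φ=3
RR: stance ticks = 17; W→S at t=12 → φ=12

duty=17 offsets: FL=1 FR=18 RL=3 RR=12


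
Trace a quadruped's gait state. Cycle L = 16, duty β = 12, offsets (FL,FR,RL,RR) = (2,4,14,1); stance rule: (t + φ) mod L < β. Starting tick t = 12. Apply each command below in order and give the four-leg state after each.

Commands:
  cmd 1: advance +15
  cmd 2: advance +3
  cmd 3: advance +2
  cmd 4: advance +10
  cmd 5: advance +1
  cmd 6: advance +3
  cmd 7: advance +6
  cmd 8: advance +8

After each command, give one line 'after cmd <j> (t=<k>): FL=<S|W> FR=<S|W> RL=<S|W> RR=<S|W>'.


after cmd 1 (t=27): FL=W FR=W RL=S RR=W
after cmd 2 (t=30): FL=S FR=S RL=W RR=W
after cmd 3 (t=32): FL=S FR=S RL=W RR=S
after cmd 4 (t=42): FL=W FR=W RL=S RR=S
after cmd 5 (t=43): FL=W FR=W RL=S RR=W
after cmd 6 (t=46): FL=S FR=S RL=W RR=W
after cmd 7 (t=52): FL=S FR=S RL=S RR=S
after cmd 8 (t=60): FL=W FR=S RL=S RR=W

start t=12: FL=W FR=S RL=S RR=W
cmd 1: advance +15 → t=27, phase=(13,15,9,12) → FL=W FR=W RL=S RR=W
cmd 2: advance +3 → t=30, phase=(0,2,12,15) → FL=S FR=S RL=W RR=W
cmd 3: advance +2 → t=32, phase=(2,4,14,1) → FL=S FR=S RL=W RR=S
cmd 4: advance +10 → t=42, phase=(12,14,8,11) → FL=W FR=W RL=S RR=S
cmd 5: advance +1 → t=43, phase=(13,15,9,12) → FL=W FR=W RL=S RR=W
cmd 6: advance +3 → t=46, phase=(0,2,12,15) → FL=S FR=S RL=W RR=W
cmd 7: advance +6 → t=52, phase=(6,8,2,5) → FL=S FR=S RL=S RR=S
cmd 8: advance +8 → t=60, phase=(14,0,10,13) → FL=W FR=S RL=S RR=W


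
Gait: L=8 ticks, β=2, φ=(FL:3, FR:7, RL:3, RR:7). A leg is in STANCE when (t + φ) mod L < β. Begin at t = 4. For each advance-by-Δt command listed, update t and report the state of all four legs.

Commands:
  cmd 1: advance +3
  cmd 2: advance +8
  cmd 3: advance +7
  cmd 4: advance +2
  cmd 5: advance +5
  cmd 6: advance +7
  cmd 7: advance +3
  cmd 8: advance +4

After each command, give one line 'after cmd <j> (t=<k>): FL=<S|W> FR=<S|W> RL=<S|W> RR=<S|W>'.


start t=4: FL=W FR=W RL=W RR=W
cmd 1: advance +3 → t=7, phase=(2,6,2,6) → FL=W FR=W RL=W RR=W
cmd 2: advance +8 → t=15, phase=(2,6,2,6) → FL=W FR=W RL=W RR=W
cmd 3: advance +7 → t=22, phase=(1,5,1,5) → FL=S FR=W RL=S RR=W
cmd 4: advance +2 → t=24, phase=(3,7,3,7) → FL=W FR=W RL=W RR=W
cmd 5: advance +5 → t=29, phase=(0,4,0,4) → FL=S FR=W RL=S RR=W
cmd 6: advance +7 → t=36, phase=(7,3,7,3) → FL=W FR=W RL=W RR=W
cmd 7: advance +3 → t=39, phase=(2,6,2,6) → FL=W FR=W RL=W RR=W
cmd 8: advance +4 → t=43, phase=(6,2,6,2) → FL=W FR=W RL=W RR=W

after cmd 1 (t=7): FL=W FR=W RL=W RR=W
after cmd 2 (t=15): FL=W FR=W RL=W RR=W
after cmd 3 (t=22): FL=S FR=W RL=S RR=W
after cmd 4 (t=24): FL=W FR=W RL=W RR=W
after cmd 5 (t=29): FL=S FR=W RL=S RR=W
after cmd 6 (t=36): FL=W FR=W RL=W RR=W
after cmd 7 (t=39): FL=W FR=W RL=W RR=W
after cmd 8 (t=43): FL=W FR=W RL=W RR=W


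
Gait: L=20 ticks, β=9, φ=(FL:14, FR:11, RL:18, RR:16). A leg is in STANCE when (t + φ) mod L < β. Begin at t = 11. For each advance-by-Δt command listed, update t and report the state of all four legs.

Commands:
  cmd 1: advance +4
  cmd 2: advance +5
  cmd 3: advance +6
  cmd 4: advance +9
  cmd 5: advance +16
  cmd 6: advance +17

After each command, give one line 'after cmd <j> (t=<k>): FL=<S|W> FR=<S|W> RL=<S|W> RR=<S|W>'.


after cmd 1 (t=15): FL=W FR=S RL=W RR=W
after cmd 2 (t=20): FL=W FR=W RL=W RR=W
after cmd 3 (t=26): FL=S FR=W RL=S RR=S
after cmd 4 (t=35): FL=W FR=S RL=W RR=W
after cmd 5 (t=51): FL=S FR=S RL=W RR=S
after cmd 6 (t=68): FL=S FR=W RL=S RR=S

start t=11: FL=S FR=S RL=W RR=S
cmd 1: advance +4 → t=15, phase=(9,6,13,11) → FL=W FR=S RL=W RR=W
cmd 2: advance +5 → t=20, phase=(14,11,18,16) → FL=W FR=W RL=W RR=W
cmd 3: advance +6 → t=26, phase=(0,17,4,2) → FL=S FR=W RL=S RR=S
cmd 4: advance +9 → t=35, phase=(9,6,13,11) → FL=W FR=S RL=W RR=W
cmd 5: advance +16 → t=51, phase=(5,2,9,7) → FL=S FR=S RL=W RR=S
cmd 6: advance +17 → t=68, phase=(2,19,6,4) → FL=S FR=W RL=S RR=S


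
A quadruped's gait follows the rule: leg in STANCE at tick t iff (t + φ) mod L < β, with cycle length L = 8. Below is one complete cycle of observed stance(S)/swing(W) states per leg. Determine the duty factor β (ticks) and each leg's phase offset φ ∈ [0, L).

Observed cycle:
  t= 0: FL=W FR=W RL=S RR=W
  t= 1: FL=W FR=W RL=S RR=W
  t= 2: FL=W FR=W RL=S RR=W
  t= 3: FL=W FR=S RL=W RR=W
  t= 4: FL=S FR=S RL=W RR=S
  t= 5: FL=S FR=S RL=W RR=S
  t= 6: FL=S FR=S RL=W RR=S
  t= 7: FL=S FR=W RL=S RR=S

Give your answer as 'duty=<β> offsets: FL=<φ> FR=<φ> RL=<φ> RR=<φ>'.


duty=4 offsets: FL=4 FR=5 RL=1 RR=4

duty β = stance ticks per leg = 4
FL: stance ticks = 4; W→S at t=4 → φ=4
FR: stance ticks = 4; W→S at t=3 → φ=5
RL: stance ticks = 4; W→S at t=7 → φ=1
RR: stance ticks = 4; W→S at t=4 → φ=4


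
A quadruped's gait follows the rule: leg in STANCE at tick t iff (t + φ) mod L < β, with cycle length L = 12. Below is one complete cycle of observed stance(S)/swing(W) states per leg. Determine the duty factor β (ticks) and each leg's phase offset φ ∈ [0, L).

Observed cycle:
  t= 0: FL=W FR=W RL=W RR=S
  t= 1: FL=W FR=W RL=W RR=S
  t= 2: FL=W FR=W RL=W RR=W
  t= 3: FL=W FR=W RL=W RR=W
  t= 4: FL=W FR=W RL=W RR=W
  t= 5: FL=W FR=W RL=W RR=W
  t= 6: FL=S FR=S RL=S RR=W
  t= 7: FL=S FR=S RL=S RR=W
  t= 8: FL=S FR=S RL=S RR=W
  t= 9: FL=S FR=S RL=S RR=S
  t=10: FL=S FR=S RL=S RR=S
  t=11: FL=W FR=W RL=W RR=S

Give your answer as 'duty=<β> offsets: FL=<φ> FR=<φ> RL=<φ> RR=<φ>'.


duty β = stance ticks per leg = 5
FL: stance ticks = 5; W→S at t=6 → φ=6
FR: stance ticks = 5; W→S at t=6 → φ=6
RL: stance ticks = 5; W→S at t=6 → φ=6
RR: stance ticks = 5; W→S at t=9 → φ=3

duty=5 offsets: FL=6 FR=6 RL=6 RR=3


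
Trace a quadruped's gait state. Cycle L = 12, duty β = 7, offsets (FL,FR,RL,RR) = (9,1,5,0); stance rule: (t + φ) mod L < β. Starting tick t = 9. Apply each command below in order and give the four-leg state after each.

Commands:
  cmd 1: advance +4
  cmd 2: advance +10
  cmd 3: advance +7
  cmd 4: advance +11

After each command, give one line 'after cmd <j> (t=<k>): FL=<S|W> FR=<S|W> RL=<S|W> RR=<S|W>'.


start t=9: FL=S FR=W RL=S RR=W
cmd 1: advance +4 → t=13, phase=(10,2,6,1) → FL=W FR=S RL=S RR=S
cmd 2: advance +10 → t=23, phase=(8,0,4,11) → FL=W FR=S RL=S RR=W
cmd 3: advance +7 → t=30, phase=(3,7,11,6) → FL=S FR=W RL=W RR=S
cmd 4: advance +11 → t=41, phase=(2,6,10,5) → FL=S FR=S RL=W RR=S

after cmd 1 (t=13): FL=W FR=S RL=S RR=S
after cmd 2 (t=23): FL=W FR=S RL=S RR=W
after cmd 3 (t=30): FL=S FR=W RL=W RR=S
after cmd 4 (t=41): FL=S FR=S RL=W RR=S


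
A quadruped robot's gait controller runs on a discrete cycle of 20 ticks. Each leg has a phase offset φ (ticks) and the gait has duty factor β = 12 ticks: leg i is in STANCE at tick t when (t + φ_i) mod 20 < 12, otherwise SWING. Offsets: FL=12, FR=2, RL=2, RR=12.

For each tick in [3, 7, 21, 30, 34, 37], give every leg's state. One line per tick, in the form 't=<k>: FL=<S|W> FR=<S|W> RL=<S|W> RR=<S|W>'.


t=3: FL=W FR=S RL=S RR=W
t=7: FL=W FR=S RL=S RR=W
t=21: FL=W FR=S RL=S RR=W
t=30: FL=S FR=W RL=W RR=S
t=34: FL=S FR=W RL=W RR=S
t=37: FL=S FR=W RL=W RR=S

t=3: phase=(15,5,5,15) vs β=12 → FL=W FR=S RL=S RR=W
t=7: phase=(19,9,9,19) vs β=12 → FL=W FR=S RL=S RR=W
t=21: phase=(13,3,3,13) vs β=12 → FL=W FR=S RL=S RR=W
t=30: phase=(2,12,12,2) vs β=12 → FL=S FR=W RL=W RR=S
t=34: phase=(6,16,16,6) vs β=12 → FL=S FR=W RL=W RR=S
t=37: phase=(9,19,19,9) vs β=12 → FL=S FR=W RL=W RR=S


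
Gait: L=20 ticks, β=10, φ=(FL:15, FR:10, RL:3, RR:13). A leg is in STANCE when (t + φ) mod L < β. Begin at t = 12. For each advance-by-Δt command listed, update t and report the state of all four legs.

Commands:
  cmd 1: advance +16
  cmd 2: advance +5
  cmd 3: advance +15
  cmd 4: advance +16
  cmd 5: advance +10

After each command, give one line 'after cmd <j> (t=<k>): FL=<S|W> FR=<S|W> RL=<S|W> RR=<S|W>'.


start t=12: FL=S FR=S RL=W RR=S
cmd 1: advance +16 → t=28, phase=(3,18,11,1) → FL=S FR=W RL=W RR=S
cmd 2: advance +5 → t=33, phase=(8,3,16,6) → FL=S FR=S RL=W RR=S
cmd 3: advance +15 → t=48, phase=(3,18,11,1) → FL=S FR=W RL=W RR=S
cmd 4: advance +16 → t=64, phase=(19,14,7,17) → FL=W FR=W RL=S RR=W
cmd 5: advance +10 → t=74, phase=(9,4,17,7) → FL=S FR=S RL=W RR=S

after cmd 1 (t=28): FL=S FR=W RL=W RR=S
after cmd 2 (t=33): FL=S FR=S RL=W RR=S
after cmd 3 (t=48): FL=S FR=W RL=W RR=S
after cmd 4 (t=64): FL=W FR=W RL=S RR=W
after cmd 5 (t=74): FL=S FR=S RL=W RR=S


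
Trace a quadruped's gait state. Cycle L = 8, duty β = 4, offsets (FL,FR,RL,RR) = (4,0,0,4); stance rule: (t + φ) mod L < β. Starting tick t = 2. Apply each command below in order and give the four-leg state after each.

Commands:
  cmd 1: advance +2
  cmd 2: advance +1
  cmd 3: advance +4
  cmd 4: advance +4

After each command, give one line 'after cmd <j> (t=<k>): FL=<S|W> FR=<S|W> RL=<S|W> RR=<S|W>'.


after cmd 1 (t=4): FL=S FR=W RL=W RR=S
after cmd 2 (t=5): FL=S FR=W RL=W RR=S
after cmd 3 (t=9): FL=W FR=S RL=S RR=W
after cmd 4 (t=13): FL=S FR=W RL=W RR=S

start t=2: FL=W FR=S RL=S RR=W
cmd 1: advance +2 → t=4, phase=(0,4,4,0) → FL=S FR=W RL=W RR=S
cmd 2: advance +1 → t=5, phase=(1,5,5,1) → FL=S FR=W RL=W RR=S
cmd 3: advance +4 → t=9, phase=(5,1,1,5) → FL=W FR=S RL=S RR=W
cmd 4: advance +4 → t=13, phase=(1,5,5,1) → FL=S FR=W RL=W RR=S


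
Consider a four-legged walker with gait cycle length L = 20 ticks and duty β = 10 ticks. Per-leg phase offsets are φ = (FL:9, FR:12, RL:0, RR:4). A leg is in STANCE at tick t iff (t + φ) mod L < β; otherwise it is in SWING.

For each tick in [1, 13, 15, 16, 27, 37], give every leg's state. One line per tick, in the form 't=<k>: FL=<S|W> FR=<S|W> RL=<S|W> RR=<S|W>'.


t=1: phase=(10,13,1,5) vs β=10 → FL=W FR=W RL=S RR=S
t=13: phase=(2,5,13,17) vs β=10 → FL=S FR=S RL=W RR=W
t=15: phase=(4,7,15,19) vs β=10 → FL=S FR=S RL=W RR=W
t=16: phase=(5,8,16,0) vs β=10 → FL=S FR=S RL=W RR=S
t=27: phase=(16,19,7,11) vs β=10 → FL=W FR=W RL=S RR=W
t=37: phase=(6,9,17,1) vs β=10 → FL=S FR=S RL=W RR=S

t=1: FL=W FR=W RL=S RR=S
t=13: FL=S FR=S RL=W RR=W
t=15: FL=S FR=S RL=W RR=W
t=16: FL=S FR=S RL=W RR=S
t=27: FL=W FR=W RL=S RR=W
t=37: FL=S FR=S RL=W RR=S


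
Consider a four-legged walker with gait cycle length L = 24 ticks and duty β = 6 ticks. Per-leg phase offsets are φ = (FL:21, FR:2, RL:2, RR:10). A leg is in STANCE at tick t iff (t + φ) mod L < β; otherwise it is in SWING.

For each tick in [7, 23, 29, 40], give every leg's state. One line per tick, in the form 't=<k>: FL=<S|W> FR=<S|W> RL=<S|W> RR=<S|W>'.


t=7: phase=(4,9,9,17) vs β=6 → FL=S FR=W RL=W RR=W
t=23: phase=(20,1,1,9) vs β=6 → FL=W FR=S RL=S RR=W
t=29: phase=(2,7,7,15) vs β=6 → FL=S FR=W RL=W RR=W
t=40: phase=(13,18,18,2) vs β=6 → FL=W FR=W RL=W RR=S

t=7: FL=S FR=W RL=W RR=W
t=23: FL=W FR=S RL=S RR=W
t=29: FL=S FR=W RL=W RR=W
t=40: FL=W FR=W RL=W RR=S


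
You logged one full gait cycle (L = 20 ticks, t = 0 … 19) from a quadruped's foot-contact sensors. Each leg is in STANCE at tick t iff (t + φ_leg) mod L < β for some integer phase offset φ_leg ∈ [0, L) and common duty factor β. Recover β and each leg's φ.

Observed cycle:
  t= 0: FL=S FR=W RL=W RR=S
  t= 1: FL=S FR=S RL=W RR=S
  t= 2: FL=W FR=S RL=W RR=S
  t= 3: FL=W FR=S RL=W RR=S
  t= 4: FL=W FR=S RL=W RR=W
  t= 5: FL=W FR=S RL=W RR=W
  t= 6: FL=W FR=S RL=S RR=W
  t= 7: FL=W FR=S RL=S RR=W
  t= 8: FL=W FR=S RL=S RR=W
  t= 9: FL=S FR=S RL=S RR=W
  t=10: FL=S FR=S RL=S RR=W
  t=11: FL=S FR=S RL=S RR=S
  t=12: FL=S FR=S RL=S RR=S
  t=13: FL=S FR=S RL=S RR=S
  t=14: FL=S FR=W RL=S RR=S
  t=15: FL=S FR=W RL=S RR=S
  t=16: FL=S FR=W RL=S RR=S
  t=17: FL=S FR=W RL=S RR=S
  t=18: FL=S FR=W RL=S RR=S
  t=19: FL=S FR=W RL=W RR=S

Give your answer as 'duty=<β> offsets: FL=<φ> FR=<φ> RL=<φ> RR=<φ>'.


duty β = stance ticks per leg = 13
FL: stance ticks = 13; W→S at t=9 → φ=11
FR: stance ticks = 13; W→S at t=1 → φ=19
RL: stance ticks = 13; W→S at t=6 → φ=14
RR: stance ticks = 13; W→S at t=11 → φ=9

duty=13 offsets: FL=11 FR=19 RL=14 RR=9


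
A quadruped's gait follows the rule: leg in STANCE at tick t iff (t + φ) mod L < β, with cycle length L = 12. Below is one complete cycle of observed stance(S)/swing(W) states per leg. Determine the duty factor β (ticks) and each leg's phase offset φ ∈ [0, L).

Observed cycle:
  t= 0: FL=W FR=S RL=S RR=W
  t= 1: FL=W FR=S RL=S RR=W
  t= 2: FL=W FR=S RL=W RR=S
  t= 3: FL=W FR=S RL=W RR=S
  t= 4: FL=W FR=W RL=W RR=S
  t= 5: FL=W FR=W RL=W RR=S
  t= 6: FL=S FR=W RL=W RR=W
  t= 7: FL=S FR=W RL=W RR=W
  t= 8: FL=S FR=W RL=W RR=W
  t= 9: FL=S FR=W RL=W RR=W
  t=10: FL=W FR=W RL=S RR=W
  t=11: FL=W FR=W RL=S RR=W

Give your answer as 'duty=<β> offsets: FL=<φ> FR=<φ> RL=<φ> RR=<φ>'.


duty β = stance ticks per leg = 4
FL: stance ticks = 4; W→S at t=6 → φ=6
FR: stance ticks = 4; W→S at t=0 → φ=0
RL: stance ticks = 4; W→S at t=10 → φ=2
RR: stance ticks = 4; W→S at t=2 → φ=10

duty=4 offsets: FL=6 FR=0 RL=2 RR=10


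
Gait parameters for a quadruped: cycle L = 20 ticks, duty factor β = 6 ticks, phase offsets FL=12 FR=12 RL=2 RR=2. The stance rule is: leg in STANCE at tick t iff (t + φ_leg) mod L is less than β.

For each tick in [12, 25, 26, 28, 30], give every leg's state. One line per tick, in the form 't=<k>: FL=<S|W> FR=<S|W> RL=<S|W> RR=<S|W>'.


t=12: FL=S FR=S RL=W RR=W
t=25: FL=W FR=W RL=W RR=W
t=26: FL=W FR=W RL=W RR=W
t=28: FL=S FR=S RL=W RR=W
t=30: FL=S FR=S RL=W RR=W

t=12: phase=(4,4,14,14) vs β=6 → FL=S FR=S RL=W RR=W
t=25: phase=(17,17,7,7) vs β=6 → FL=W FR=W RL=W RR=W
t=26: phase=(18,18,8,8) vs β=6 → FL=W FR=W RL=W RR=W
t=28: phase=(0,0,10,10) vs β=6 → FL=S FR=S RL=W RR=W
t=30: phase=(2,2,12,12) vs β=6 → FL=S FR=S RL=W RR=W
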